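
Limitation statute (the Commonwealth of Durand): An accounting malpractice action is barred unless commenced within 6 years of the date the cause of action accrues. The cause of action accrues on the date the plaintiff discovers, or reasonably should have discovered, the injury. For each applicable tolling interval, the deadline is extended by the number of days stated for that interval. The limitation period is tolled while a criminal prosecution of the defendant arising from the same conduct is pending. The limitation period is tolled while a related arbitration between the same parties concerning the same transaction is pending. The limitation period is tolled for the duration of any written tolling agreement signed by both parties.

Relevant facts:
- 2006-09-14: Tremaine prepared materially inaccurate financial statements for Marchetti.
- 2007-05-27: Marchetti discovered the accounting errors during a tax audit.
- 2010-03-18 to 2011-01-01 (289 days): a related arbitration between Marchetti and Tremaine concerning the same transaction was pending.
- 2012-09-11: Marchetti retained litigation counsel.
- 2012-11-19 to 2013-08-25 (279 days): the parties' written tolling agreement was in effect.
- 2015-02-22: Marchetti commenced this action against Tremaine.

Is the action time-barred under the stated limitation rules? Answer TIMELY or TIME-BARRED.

The claim did not accrue until Marchetti discovered the injury on 2007-05-27; the 2006-09-14 act date does not start the clock under the stated rule.
6 years from 2007-05-27 is 2013-05-27.
The period was tolled for 289 days by the pending related arbitration (2010-03-18 to 2011-01-01), pushing the deadline to 2014-03-12.
The written tolling agreement from 2012-11-19 to 2013-08-25 tolled the period for 279 days, extending the deadline to 2014-12-16.
Nothing else in the chronology tolls or restarts the period.
The 2015-02-22 filing falls after the 2014-12-16 deadline; the claim is time-barred.

TIME-BARRED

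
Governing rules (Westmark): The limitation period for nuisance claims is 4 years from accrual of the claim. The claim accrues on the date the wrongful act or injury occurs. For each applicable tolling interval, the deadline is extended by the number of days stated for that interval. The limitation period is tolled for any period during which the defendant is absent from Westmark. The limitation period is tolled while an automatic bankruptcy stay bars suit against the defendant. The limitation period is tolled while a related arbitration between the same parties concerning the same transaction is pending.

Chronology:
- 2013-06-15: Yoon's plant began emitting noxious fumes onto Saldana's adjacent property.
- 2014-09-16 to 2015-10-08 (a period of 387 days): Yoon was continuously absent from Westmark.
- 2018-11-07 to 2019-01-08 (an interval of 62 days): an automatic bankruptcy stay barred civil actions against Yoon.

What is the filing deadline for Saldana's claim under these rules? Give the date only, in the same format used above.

The claim accrued on 2013-06-15, when the wrongful act occurred.
Adding the 4 years base period to 2013-06-15 gives a deadline of 2017-06-15, before any tolling.
The defendant's absence from the jurisdiction from 2014-09-16 to 2015-10-08 tolled the period for 387 days, extending the deadline to 2018-07-07.
The automatic bankruptcy stay from 2018-11-07 to 2019-01-08 began after the period had already run on 2018-07-07, so it has no tolling effect.

2018-07-07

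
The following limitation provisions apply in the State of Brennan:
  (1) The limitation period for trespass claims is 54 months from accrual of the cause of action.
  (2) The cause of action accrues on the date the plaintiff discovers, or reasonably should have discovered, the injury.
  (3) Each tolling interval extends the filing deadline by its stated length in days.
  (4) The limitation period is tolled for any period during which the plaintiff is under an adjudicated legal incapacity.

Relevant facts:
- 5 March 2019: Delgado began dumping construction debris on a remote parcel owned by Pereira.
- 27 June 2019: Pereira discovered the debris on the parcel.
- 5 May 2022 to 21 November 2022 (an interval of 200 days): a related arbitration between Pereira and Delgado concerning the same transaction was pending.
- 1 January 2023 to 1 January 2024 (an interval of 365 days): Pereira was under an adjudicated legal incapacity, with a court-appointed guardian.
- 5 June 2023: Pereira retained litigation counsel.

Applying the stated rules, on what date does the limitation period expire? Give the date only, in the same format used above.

26 December 2024

The claim did not accrue until Pereira discovered the injury on 27 June 2019; the 5 March 2019 act date does not start the clock under the stated rule.
Adding the 54 months base period to 27 June 2019 gives a deadline of 27 December 2023, before any tolling.
Because the plaintiff's legal incapacity ran from 1 January 2023 to 1 January 2024, the deadline is extended by 365 days to 26 December 2024.
No stated provision tolls the period for a pending arbitration, so the interval from 5 May 2022 to 21 November 2022 has no effect on the deadline.
The other events in the timeline have no effect on the limitation period under the stated rules.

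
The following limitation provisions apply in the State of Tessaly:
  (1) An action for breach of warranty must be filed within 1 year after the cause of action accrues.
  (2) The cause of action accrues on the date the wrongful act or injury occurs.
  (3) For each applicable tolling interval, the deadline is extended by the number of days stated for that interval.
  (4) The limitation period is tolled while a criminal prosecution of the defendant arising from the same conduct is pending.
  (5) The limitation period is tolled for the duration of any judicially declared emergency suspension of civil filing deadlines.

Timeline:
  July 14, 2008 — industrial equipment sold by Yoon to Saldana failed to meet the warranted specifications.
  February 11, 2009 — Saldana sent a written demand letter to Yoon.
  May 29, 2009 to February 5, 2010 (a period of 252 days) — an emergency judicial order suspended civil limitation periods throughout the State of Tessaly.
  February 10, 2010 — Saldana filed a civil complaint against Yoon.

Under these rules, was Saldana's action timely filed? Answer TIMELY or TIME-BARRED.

The limitation period began to run on July 14, 2008.
The untolled deadline — 1 year after July 14, 2008 — is July 14, 2009.
The emergency suspension of filing deadlines from May 29, 2009 to February 5, 2010 tolled the period for 252 days, extending the deadline to March 23, 2010.
Nothing else in the chronology tolls or restarts the period.
Filing on February 10, 2010 beat the March 23, 2010 deadline — the action is timely.

TIMELY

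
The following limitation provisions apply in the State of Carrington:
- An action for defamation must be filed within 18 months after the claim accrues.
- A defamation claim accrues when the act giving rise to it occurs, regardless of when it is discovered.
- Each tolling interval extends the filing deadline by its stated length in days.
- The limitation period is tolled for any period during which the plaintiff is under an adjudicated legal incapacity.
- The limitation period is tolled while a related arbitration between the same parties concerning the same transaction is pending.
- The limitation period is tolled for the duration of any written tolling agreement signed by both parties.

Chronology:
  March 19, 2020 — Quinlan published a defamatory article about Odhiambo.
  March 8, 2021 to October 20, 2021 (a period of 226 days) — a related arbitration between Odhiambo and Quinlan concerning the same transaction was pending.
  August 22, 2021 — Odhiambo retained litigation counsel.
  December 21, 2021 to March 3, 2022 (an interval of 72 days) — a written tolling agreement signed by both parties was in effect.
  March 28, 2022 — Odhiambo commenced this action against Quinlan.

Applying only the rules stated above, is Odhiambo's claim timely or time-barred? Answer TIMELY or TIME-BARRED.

TIMELY

The limitation period began to run on March 19, 2020.
18 months from March 19, 2020 is September 19, 2021.
The period was tolled for 226 days by the pending related arbitration (March 8, 2021 to October 20, 2021), pushing the deadline to May 3, 2022.
Because the written tolling agreement ran from December 21, 2021 to March 3, 2022, the deadline is extended by 72 days to July 14, 2022.
None of the other events listed affects the running of the period under the stated rules.
Filing on March 28, 2022 beat the July 14, 2022 deadline — the action is timely.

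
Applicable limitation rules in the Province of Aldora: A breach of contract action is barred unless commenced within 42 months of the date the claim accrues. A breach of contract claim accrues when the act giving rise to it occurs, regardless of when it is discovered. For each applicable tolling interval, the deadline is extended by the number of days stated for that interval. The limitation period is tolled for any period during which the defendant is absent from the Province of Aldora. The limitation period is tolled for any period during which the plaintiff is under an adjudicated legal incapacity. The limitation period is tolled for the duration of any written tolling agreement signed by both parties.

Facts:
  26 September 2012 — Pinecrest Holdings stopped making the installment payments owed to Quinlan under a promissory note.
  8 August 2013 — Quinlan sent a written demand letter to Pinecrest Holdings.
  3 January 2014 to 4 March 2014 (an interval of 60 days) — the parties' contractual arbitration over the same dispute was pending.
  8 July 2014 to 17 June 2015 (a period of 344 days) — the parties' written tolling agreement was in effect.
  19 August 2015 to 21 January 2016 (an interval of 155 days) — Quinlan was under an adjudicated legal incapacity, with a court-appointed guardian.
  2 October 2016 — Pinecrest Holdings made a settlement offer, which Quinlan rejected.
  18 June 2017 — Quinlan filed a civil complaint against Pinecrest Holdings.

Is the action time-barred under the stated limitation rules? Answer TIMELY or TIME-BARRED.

The limitation period began to run on 26 September 2012.
The untolled deadline — 42 months after 26 September 2012 — is 26 March 2016.
The written tolling agreement from 8 July 2014 to 17 June 2015 tolled the period for 344 days, extending the deadline to 5 March 2017.
The period was tolled for 155 days by the plaintiff's legal incapacity (19 August 2015 to 21 January 2016), pushing the deadline to 7 August 2017.
No stated provision tolls the period for a pending arbitration, so the interval from 3 January 2014 to 4 March 2014 has no effect on the deadline.
None of the other events listed affects the running of the period under the stated rules.
Filing on 18 June 2017 beat the 7 August 2017 deadline — the action is timely.

TIMELY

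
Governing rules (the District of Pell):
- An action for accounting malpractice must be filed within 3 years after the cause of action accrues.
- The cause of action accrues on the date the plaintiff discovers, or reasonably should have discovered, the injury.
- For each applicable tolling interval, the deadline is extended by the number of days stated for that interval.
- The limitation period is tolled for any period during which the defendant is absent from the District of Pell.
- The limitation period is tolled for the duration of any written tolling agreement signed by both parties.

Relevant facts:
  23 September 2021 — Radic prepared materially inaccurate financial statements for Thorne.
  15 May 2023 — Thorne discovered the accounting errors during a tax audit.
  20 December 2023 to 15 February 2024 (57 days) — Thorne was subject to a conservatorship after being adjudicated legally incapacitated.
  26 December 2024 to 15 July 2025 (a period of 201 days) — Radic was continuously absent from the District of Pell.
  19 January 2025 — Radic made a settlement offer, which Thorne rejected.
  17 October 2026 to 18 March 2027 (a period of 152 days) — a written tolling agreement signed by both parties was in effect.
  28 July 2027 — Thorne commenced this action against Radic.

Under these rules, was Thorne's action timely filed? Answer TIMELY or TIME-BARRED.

Accrual is tied to discovery, so the period began on 15 May 2023 rather than on 23 September 2021 when the act occurred.
3 years from 15 May 2023 is 15 May 2026.
The period was tolled for 201 days by the defendant's absence from the jurisdiction (26 December 2024 to 15 July 2025), pushing the deadline to 2 December 2026.
The period was tolled for 152 days by the written tolling agreement (17 October 2026 to 18 March 2027), pushing the deadline to 3 May 2027.
Although the plaintiff's incapacity ran from 20 December 2023 to 15 February 2024, the stated rules do not make that a tolling event, so it is disregarded.
Nothing else in the chronology tolls or restarts the period.
The 28 July 2027 filing falls after the 3 May 2027 deadline; the claim is time-barred.

TIME-BARRED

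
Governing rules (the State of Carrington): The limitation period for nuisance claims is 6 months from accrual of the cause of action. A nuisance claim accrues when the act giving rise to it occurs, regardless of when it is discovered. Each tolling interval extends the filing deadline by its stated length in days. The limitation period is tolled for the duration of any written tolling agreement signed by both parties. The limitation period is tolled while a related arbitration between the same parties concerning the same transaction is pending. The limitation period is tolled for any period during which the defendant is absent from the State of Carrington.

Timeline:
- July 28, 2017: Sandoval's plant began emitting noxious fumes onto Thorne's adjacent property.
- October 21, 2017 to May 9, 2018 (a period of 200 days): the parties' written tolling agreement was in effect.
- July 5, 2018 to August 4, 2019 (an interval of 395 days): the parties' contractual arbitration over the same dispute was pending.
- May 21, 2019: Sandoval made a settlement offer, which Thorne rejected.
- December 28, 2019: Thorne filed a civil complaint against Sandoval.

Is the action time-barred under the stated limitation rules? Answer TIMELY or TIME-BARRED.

TIME-BARRED

The limitation period began to run on July 28, 2017.
6 months from July 28, 2017 is January 28, 2018.
The period was tolled for 200 days by the written tolling agreement (October 21, 2017 to May 9, 2018), pushing the deadline to August 16, 2018.
The period was tolled for 395 days by the pending related arbitration (July 5, 2018 to August 4, 2019), pushing the deadline to September 15, 2019.
Nothing else in the chronology tolls or restarts the period.
Filing on December 28, 2019 missed the September 15, 2019 deadline — the action is time-barred.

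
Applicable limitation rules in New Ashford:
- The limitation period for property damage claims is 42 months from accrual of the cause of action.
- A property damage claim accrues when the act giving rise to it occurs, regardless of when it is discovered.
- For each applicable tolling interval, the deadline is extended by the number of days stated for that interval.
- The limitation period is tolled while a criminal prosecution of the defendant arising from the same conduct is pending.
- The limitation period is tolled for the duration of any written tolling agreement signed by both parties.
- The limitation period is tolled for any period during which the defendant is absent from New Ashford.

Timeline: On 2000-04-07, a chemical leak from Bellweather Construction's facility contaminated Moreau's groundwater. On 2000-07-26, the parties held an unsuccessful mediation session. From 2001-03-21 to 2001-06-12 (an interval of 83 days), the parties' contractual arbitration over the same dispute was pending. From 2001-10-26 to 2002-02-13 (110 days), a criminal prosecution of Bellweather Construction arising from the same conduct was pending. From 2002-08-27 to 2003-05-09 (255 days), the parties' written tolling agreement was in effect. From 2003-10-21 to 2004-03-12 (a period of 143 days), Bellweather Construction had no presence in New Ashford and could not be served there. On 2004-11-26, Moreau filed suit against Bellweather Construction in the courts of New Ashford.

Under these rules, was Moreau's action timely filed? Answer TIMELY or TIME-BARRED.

The cause of action accrued on 2000-04-07, the date of the act.
Adding the 42 months base period to 2000-04-07 gives a deadline of 2003-10-07, before any tolling.
Because the pending criminal prosecution ran from 2001-10-26 to 2002-02-13, the deadline is extended by 110 days to 2004-01-25.
The period was tolled for 255 days by the written tolling agreement (2002-08-27 to 2003-05-09), pushing the deadline to 2004-10-06.
The defendant's absence from the jurisdiction from 2003-10-21 to 2004-03-12 tolled the period for 143 days, extending the deadline to 2005-02-26.
No stated provision tolls the period for a pending arbitration, so the interval from 2001-03-21 to 2001-06-12 has no effect on the deadline.
The other events in the timeline have no effect on the limitation period under the stated rules.
The 2004-11-26 filing precedes the 2005-02-26 deadline; the claim is timely.

TIMELY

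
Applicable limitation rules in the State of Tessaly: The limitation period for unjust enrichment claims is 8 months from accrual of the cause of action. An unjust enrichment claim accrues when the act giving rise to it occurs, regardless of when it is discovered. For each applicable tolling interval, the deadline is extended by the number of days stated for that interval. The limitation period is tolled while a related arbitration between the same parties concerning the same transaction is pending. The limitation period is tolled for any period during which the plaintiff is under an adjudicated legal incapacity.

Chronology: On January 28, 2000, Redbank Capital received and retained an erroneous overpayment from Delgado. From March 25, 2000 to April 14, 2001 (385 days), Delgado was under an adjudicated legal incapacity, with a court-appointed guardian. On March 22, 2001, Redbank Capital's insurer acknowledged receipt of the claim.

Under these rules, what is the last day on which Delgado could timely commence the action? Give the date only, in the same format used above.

October 18, 2001

The limitation period began to run on January 28, 2000.
8 months from January 28, 2000 is September 28, 2000.
Because the plaintiff's legal incapacity ran from March 25, 2000 to April 14, 2001, the deadline is extended by 385 days to October 18, 2001.
The other events in the timeline have no effect on the limitation period under the stated rules.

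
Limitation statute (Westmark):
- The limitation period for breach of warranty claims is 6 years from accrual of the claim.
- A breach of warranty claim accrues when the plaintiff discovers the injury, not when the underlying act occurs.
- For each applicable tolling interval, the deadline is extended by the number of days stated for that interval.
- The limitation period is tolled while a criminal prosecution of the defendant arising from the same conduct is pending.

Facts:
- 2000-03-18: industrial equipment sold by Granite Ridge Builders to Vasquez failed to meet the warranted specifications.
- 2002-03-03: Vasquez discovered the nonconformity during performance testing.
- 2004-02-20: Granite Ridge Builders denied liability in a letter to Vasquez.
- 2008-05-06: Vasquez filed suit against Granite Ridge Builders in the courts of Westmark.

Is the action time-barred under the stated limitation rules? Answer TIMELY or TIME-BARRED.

The claim did not accrue until Vasquez discovered the injury on 2002-03-03; the 2000-03-18 act date does not start the clock under the stated rule.
The untolled deadline — 6 years after 2002-03-03 — is 2008-03-03.
The other events in the timeline have no effect on the limitation period under the stated rules.
Vasquez filed on 2008-05-06, after the 2008-03-03 deadline, so the action is time-barred.

TIME-BARRED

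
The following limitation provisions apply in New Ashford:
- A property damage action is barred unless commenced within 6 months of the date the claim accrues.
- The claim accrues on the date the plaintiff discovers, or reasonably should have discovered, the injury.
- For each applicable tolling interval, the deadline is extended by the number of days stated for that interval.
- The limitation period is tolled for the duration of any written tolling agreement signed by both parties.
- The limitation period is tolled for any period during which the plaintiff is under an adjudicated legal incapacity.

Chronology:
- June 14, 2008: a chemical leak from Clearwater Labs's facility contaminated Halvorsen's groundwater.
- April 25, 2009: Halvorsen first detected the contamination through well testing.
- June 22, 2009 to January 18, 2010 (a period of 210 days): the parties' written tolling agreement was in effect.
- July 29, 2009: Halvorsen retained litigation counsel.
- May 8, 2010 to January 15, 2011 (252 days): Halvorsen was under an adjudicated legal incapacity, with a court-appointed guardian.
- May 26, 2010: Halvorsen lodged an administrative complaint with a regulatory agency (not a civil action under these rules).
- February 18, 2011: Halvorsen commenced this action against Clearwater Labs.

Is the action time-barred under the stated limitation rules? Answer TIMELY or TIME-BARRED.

The claim did not accrue until Halvorsen discovered the injury on April 25, 2009; the June 14, 2008 act date does not start the clock under the stated rule.
6 months from April 25, 2009 is October 25, 2009.
The period was tolled for 210 days by the written tolling agreement (June 22, 2009 to January 18, 2010), pushing the deadline to May 23, 2010.
The plaintiff's legal incapacity from May 8, 2010 to January 15, 2011 tolled the period for 252 days, extending the deadline to January 30, 2011.
The other events in the timeline have no effect on the limitation period under the stated rules.
Filing on February 18, 2011 missed the January 30, 2011 deadline — the action is time-barred.

TIME-BARRED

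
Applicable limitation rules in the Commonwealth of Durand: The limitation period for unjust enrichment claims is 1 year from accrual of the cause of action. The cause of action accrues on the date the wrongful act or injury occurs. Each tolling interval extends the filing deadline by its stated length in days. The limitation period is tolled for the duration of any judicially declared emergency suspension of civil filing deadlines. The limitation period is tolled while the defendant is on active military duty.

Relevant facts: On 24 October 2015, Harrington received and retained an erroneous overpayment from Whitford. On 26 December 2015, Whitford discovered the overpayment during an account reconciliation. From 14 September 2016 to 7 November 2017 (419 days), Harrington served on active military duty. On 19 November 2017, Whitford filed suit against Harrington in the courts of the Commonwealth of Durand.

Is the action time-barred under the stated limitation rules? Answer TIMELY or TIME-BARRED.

The claim accrued on 24 October 2015, when the wrongful act occurred; under the stated occurrence rule the 26 December 2015 discovery does not delay accrual.
1 year from 24 October 2015 is 24 October 2016.
The defendant's active military service from 14 September 2016 to 7 November 2017 tolled the period for 419 days, extending the deadline to 17 December 2017.
The 19 November 2017 filing precedes the 17 December 2017 deadline; the claim is timely.

TIMELY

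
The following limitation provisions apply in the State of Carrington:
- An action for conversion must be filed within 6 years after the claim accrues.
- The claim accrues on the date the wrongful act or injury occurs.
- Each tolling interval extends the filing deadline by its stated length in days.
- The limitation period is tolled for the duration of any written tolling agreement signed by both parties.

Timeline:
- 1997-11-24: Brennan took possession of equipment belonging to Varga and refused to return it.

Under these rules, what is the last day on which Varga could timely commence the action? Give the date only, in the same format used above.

2003-11-24

The claim accrued on 1997-11-24, the date of the act.
6 years from 1997-11-24 is 2003-11-24.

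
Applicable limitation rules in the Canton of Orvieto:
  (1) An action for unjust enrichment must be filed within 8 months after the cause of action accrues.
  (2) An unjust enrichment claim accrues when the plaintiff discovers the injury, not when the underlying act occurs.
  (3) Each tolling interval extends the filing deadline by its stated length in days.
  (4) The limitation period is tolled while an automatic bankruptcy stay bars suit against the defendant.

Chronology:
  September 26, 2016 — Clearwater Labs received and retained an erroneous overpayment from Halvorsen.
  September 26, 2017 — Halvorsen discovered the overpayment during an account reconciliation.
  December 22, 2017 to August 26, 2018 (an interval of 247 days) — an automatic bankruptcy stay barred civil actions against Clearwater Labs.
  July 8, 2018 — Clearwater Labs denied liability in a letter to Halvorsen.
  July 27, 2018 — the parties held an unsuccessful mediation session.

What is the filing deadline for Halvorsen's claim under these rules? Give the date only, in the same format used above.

The claim did not accrue until Halvorsen discovered the injury on September 26, 2017; the September 26, 2016 act date does not start the clock under the stated rule.
Adding the 8 months base period to September 26, 2017 gives a deadline of May 26, 2018, before any tolling.
The automatic bankruptcy stay from December 22, 2017 to August 26, 2018 tolled the period for 247 days, extending the deadline to January 28, 2019.
The other events in the timeline have no effect on the limitation period under the stated rules.

January 28, 2019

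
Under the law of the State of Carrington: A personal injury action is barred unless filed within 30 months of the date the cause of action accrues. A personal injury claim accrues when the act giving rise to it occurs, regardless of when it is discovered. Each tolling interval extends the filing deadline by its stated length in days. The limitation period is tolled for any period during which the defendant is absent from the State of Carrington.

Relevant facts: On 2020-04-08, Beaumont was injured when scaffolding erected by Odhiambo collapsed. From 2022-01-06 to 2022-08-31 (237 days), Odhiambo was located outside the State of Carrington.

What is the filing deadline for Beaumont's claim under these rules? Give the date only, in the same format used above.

The claim accrued on 2020-04-08, when the wrongful act occurred.
30 months from 2020-04-08 is 2022-10-08.
The defendant's absence from the jurisdiction from 2022-01-06 to 2022-08-31 tolled the period for 237 days, extending the deadline to 2023-06-02.

2023-06-02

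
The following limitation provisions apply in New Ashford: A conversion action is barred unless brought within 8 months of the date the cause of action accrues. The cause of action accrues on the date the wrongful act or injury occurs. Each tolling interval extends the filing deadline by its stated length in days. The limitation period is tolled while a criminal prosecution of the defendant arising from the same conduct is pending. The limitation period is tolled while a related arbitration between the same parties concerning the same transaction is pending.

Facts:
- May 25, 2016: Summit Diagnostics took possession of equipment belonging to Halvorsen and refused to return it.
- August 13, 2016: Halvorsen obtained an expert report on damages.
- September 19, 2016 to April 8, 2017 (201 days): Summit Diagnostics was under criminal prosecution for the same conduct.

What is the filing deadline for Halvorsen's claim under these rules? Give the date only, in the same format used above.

August 14, 2017

The cause of action accrued on May 25, 2016, the date of the act.
Adding the 8 months base period to May 25, 2016 gives a deadline of January 25, 2017, before any tolling.
Because the pending criminal prosecution ran from September 19, 2016 to April 8, 2017, the deadline is extended by 201 days to August 14, 2017.
The other events in the timeline have no effect on the limitation period under the stated rules.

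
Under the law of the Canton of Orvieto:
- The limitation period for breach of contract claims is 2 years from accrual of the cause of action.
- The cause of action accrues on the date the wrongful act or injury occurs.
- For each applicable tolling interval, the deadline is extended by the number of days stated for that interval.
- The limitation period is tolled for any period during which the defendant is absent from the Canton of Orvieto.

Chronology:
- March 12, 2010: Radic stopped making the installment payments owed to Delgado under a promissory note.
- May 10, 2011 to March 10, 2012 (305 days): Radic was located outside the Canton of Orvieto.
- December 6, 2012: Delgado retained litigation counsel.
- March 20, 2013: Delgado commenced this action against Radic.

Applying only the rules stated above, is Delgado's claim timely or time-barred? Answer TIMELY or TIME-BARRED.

TIME-BARRED

The claim accrued on March 12, 2010, when the wrongful act occurred.
Adding the 2 years base period to March 12, 2010 gives a deadline of March 12, 2012, before any tolling.
The period was tolled for 305 days by the defendant's absence from the jurisdiction (May 10, 2011 to March 10, 2012), pushing the deadline to January 11, 2013.
The other events in the timeline have no effect on the limitation period under the stated rules.
The March 20, 2013 filing falls after the January 11, 2013 deadline; the claim is time-barred.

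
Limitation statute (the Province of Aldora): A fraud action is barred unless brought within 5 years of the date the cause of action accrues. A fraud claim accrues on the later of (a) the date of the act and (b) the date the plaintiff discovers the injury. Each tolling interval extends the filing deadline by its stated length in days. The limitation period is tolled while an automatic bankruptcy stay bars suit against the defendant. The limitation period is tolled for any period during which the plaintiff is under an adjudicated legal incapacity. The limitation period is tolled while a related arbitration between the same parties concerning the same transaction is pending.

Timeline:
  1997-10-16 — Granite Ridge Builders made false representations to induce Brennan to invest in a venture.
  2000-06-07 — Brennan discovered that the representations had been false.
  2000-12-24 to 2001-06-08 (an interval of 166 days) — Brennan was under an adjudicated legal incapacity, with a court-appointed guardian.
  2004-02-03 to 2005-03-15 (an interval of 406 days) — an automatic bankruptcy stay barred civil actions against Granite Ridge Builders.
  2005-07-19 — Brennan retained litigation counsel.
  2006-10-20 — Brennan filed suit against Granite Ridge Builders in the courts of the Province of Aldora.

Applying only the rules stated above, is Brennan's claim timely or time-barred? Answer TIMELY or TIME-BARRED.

Because discovery on 2000-06-07 post-dates the 1997-10-16 act, accrual under the later-of rule falls on 2000-06-07.
5 years from 2000-06-07 is 2005-06-07.
The plaintiff's legal incapacity from 2000-12-24 to 2001-06-08 tolled the period for 166 days, extending the deadline to 2005-11-20.
The period was tolled for 406 days by the automatic bankruptcy stay (2004-02-03 to 2005-03-15), pushing the deadline to 2006-12-31.
Nothing else in the chronology tolls or restarts the period.
The 2006-10-20 filing precedes the 2006-12-31 deadline; the claim is timely.

TIMELY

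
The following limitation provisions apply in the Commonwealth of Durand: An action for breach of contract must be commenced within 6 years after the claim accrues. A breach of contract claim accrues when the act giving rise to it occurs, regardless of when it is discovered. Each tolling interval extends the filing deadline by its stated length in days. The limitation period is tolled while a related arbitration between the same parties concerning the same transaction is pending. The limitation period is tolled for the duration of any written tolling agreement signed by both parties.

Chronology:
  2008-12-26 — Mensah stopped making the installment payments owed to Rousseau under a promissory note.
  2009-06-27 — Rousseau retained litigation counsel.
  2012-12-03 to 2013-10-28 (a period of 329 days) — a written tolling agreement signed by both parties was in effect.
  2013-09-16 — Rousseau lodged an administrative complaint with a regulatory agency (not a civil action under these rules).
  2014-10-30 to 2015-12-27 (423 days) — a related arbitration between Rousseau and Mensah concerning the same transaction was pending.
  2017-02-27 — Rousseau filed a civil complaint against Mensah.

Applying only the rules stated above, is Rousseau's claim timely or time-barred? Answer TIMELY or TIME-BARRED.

The limitation period began to run on 2008-12-26.
The untolled deadline — 6 years after 2008-12-26 — is 2014-12-26.
The period was tolled for 329 days by the written tolling agreement (2012-12-03 to 2013-10-28), pushing the deadline to 2015-11-20.
The period was tolled for 423 days by the pending related arbitration (2014-10-30 to 2015-12-27), pushing the deadline to 2017-01-16.
Nothing else in the chronology tolls or restarts the period.
Rousseau filed on 2017-02-27, after the 2017-01-16 deadline, so the action is time-barred.

TIME-BARRED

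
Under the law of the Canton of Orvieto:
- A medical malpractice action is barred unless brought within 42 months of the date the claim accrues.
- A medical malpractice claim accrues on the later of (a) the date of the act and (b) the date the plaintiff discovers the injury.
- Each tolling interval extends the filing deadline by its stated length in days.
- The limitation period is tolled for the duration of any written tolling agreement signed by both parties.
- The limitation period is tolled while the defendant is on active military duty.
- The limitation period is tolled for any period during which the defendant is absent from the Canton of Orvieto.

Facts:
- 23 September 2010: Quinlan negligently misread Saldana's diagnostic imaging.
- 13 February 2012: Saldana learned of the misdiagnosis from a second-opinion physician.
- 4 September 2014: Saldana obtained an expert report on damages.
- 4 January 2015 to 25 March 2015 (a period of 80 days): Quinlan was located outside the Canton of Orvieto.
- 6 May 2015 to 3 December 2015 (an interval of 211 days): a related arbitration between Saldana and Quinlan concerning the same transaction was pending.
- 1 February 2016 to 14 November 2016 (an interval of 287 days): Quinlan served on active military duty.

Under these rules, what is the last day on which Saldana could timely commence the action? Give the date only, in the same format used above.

1 November 2015

Because discovery on 13 February 2012 post-dates the 23 September 2010 act, accrual under the later-of rule falls on 13 February 2012.
The untolled deadline — 42 months after 13 February 2012 — is 13 August 2015.
Because the defendant's absence from the jurisdiction ran from 4 January 2015 to 25 March 2015, the deadline is extended by 80 days to 1 November 2015.
The defendant's active military service from 1 February 2016 to 14 November 2016 began after the period had already run on 1 November 2015, so it has no tolling effect.
Although a pending arbitration ran from 6 May 2015 to 3 December 2015, the stated rules do not make that a tolling event, so it is disregarded.
Nothing else in the chronology tolls or restarts the period.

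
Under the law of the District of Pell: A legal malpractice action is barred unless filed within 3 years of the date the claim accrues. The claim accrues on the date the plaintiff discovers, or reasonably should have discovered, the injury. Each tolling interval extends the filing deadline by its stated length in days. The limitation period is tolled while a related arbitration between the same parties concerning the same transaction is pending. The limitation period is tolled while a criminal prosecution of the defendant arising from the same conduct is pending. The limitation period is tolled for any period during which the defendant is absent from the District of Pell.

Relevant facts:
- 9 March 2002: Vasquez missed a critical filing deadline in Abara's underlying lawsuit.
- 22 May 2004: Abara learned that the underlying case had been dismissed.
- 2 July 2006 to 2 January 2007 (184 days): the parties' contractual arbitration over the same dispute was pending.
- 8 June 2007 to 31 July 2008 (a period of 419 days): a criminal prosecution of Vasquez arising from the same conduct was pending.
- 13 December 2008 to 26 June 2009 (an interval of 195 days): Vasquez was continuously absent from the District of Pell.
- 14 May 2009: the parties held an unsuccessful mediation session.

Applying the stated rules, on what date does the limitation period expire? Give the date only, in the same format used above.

Under the discovery rule, the claim accrued on 22 May 2004, when Abara discovered the injury — not on the 9 March 2002 date of the underlying act.
3 years from 22 May 2004 is 22 May 2007.
The period was tolled for 184 days by the pending related arbitration (2 July 2006 to 2 January 2007), pushing the deadline to 22 November 2007.
Because the pending criminal prosecution ran from 8 June 2007 to 31 July 2008, the deadline is extended by 419 days to 14 January 2009.
The period was tolled for 195 days by the defendant's absence from the jurisdiction (13 December 2008 to 26 June 2009), pushing the deadline to 28 July 2009.
None of the other events listed affects the running of the period under the stated rules.

28 July 2009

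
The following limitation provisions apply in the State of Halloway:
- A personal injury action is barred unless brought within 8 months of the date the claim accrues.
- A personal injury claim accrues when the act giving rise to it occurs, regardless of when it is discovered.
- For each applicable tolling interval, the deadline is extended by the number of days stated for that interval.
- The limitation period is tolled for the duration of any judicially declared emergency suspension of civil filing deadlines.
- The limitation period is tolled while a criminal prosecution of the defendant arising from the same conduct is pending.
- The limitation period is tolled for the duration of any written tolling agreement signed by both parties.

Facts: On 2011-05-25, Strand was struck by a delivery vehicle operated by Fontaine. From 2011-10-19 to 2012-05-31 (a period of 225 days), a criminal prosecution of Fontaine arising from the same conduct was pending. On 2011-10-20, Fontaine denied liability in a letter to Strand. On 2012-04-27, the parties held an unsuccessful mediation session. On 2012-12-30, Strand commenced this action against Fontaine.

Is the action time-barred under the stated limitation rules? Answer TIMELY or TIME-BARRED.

TIME-BARRED

The limitation period began to run on 2011-05-25.
8 months from 2011-05-25 is 2012-01-25.
The period was tolled for 225 days by the pending criminal prosecution (2011-10-19 to 2012-05-31), pushing the deadline to 2012-09-06.
The other events in the timeline have no effect on the limitation period under the stated rules.
Filing on 2012-12-30 missed the 2012-09-06 deadline — the action is time-barred.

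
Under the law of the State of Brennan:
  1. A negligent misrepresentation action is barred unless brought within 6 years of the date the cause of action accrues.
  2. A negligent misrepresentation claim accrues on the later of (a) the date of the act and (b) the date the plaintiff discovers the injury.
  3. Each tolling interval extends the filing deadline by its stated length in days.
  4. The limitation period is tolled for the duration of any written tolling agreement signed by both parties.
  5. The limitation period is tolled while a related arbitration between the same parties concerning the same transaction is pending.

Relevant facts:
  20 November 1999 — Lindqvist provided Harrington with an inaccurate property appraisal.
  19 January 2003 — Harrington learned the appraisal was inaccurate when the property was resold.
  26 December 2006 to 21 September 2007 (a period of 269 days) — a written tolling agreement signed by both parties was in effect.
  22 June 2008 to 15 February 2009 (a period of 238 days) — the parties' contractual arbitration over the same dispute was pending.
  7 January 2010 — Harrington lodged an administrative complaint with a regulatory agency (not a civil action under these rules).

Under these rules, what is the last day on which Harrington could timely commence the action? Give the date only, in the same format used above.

Taking the later of the act (20 November 1999) and discovery (19 January 2003), the claim accrued on 19 January 2003.
Adding the 6 years base period to 19 January 2003 gives a deadline of 19 January 2009, before any tolling.
The written tolling agreement from 26 December 2006 to 21 September 2007 tolled the period for 269 days, extending the deadline to 15 October 2009.
The period was tolled for 238 days by the pending related arbitration (22 June 2008 to 15 February 2009), pushing the deadline to 10 June 2010.
The other events in the timeline have no effect on the limitation period under the stated rules.

10 June 2010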